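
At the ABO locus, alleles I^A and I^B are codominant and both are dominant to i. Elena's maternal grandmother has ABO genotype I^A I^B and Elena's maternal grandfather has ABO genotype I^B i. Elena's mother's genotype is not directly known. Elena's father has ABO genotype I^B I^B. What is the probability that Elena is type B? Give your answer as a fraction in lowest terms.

Elena's mother's ABO genotype from I^A I^B × I^B i: 1/4 I^A I^B, 1/4 I^A i, 1/4 I^B I^B, 1/4 I^B i.
Crossing each possibility with the father I^B I^B and summing P(type B): 1/4·1/2 + 1/4·1/2 + 1/4·1 + 1/4·1 = 3/4.

3/4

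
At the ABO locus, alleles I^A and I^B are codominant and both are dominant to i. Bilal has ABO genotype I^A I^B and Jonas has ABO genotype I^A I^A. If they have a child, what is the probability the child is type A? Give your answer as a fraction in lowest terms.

1/2

ABO cross I^A I^B × I^A I^A → offspring phenotypes: 1/2 A, 1/2 AB.
So P(type A) = 1/2.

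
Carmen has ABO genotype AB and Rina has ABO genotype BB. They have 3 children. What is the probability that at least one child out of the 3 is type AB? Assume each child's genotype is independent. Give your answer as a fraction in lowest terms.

7/8

ABO cross AB × BB → 1/2 B, 1/2 AB.
So P(type AB) = 1/2 per child.
P(none) = (1/2)^3 = 1/8; P(at least one) = 1 − 1/8 = 7/8.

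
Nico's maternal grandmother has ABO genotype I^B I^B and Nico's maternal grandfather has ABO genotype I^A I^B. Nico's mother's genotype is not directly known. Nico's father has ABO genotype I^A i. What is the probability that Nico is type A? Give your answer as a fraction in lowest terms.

Nico's mother's ABO genotype from I^B I^B × I^A I^B: 1/2 I^A I^B, 1/2 I^B I^B.
Crossing each possibility with the father I^A i and summing P(type A): 1/2·1/2 + 1/2·0 = 1/4.

1/4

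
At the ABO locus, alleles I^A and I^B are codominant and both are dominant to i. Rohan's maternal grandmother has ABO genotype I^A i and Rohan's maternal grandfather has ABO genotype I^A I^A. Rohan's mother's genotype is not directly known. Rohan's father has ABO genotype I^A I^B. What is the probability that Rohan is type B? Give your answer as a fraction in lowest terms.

Rohan's mother's ABO genotype from I^A i × I^A I^A: 1/2 I^A I^A, 1/2 I^A i.
Crossing each possibility with the father I^A I^B and summing P(type B): 1/2·0 + 1/2·1/4 = 1/8.

1/8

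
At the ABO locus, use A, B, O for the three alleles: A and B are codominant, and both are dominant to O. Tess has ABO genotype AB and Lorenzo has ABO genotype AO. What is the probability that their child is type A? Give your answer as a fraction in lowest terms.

ABO cross AB × AO → offspring phenotypes: 1/2 A, 1/4 B, 1/4 AB.
So P(type A) = 1/2.

1/2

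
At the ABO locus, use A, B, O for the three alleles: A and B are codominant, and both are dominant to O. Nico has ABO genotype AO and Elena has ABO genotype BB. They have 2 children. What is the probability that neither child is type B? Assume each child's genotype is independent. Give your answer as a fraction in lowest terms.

1/4

ABO cross AO × BB → 1/2 B, 1/2 AB.
So P(type B) = 1/2 per child.
P(not type B) = 1/2 for one child; (1/2)^2 = 1/4.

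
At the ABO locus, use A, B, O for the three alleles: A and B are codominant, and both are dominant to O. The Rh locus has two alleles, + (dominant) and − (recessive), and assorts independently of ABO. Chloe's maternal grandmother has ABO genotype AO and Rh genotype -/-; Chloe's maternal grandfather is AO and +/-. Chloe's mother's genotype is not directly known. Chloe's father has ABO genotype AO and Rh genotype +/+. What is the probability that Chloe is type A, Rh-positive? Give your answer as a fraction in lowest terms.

3/4

Chloe's mother's ABO genotype from AO × AO: 1/4 AA, 1/2 AO, 1/4 OO.
Crossing each possibility with the father AO and summing P(type A): 1/4·1 + 1/2·3/4 + 1/4·1/2 = 3/4.
Similarly for Rh via the mother's Rh distribution: P(Rh+) = 1.
Independent loci: 3/4 × 1 = 3/4.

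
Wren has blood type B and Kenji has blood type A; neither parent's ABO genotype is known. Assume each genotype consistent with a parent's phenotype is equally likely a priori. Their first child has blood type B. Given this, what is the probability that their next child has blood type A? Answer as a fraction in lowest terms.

1/12

Possible genotypes: Wren ∈ {BB, BO}; Kenji ∈ {AA, AO}.
Weight each parental genotype pair by prior × P(type-B child):
  BB × AO: posterior weight 2/3; P(next child type A) = 0.
  BO × AO: posterior weight 1/3; P(next child type A) = 1/4.
Weighted sum = 1/12.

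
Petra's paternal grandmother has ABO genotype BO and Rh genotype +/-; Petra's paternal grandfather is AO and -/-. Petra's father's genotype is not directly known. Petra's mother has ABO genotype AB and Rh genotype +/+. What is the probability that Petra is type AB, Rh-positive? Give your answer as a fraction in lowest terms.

Petra's father's ABO genotype from BO × AO: 1/4 AB, 1/4 AO, 1/4 BO, 1/4 OO.
Crossing each possibility with the mother AB and summing P(type AB): 1/4·1/2 + 1/4·1/4 + 1/4·1/4 + 1/4·0 = 1/4.
Similarly for Rh via the father's Rh distribution: P(Rh+) = 1.
Independent loci: 1/4 × 1 = 1/4.

1/4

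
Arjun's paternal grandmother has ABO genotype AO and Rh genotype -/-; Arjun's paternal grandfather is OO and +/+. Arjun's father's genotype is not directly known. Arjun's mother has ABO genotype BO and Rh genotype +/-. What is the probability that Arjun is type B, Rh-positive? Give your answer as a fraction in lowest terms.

9/32

Arjun's father's ABO genotype from AO × OO: 1/2 AO, 1/2 OO.
Crossing each possibility with the mother BO and summing P(type B): 1/2·1/4 + 1/2·1/2 = 3/8.
Similarly for Rh via the father's Rh distribution: P(Rh+) = 3/4.
Independent loci: 3/8 × 3/4 = 9/32.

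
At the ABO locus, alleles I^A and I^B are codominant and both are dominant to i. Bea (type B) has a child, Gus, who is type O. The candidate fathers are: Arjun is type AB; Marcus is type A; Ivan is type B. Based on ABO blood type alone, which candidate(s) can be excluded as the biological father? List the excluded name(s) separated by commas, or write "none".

A candidate is excluded only if no genotype consistent with his phenotype could produce a type O child with a type B mother.
Arjun (type AB): no genotype consistent with that phenotype can produce a type-O child with a type-B mother.

Arjun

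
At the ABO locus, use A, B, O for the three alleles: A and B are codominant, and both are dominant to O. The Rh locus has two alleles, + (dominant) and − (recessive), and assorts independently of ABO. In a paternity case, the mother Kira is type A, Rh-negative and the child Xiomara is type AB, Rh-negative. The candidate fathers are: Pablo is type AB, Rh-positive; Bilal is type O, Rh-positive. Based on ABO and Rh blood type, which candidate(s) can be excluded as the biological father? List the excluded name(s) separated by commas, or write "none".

Bilal

A candidate is excluded only if no genotype consistent with his phenotype could produce a type AB, Rh-negative child with a type A, Rh-negative mother.
Bilal (type O, Rh+): no genotype consistent with that phenotype can produce a type-AB Rh- child with a type-A mother.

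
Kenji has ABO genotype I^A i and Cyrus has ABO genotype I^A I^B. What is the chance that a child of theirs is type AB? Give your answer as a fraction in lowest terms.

1/4

ABO cross I^A i × I^A I^B → offspring phenotypes: 1/2 A, 1/4 B, 1/4 AB.
So P(type AB) = 1/4.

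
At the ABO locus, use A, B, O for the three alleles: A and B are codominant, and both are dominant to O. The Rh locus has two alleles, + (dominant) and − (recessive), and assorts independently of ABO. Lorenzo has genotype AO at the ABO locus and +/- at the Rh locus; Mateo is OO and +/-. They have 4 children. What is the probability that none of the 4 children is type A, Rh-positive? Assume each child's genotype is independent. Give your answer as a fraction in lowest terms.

ABO cross AO × OO → 1/2 O, 1/2 A.
Rh cross +/- × +/- → 3/4 Rh+, 1/4 Rh-; so P(type A, Rh-positive) = 1/2 × 3/4 = 3/8 per child.
P(not type A, Rh-positive) = 5/8 for one child; (5/8)^4 = 625/4096.

625/4096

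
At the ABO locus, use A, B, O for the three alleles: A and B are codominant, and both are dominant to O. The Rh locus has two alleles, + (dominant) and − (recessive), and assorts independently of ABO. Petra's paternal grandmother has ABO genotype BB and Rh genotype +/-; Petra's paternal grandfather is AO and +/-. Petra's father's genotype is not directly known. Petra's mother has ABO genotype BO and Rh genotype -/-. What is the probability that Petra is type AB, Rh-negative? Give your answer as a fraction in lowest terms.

Petra's father's ABO genotype from BB × AO: 1/2 AB, 1/2 BO.
Crossing each possibility with the mother BO and summing P(type AB): 1/2·1/4 + 1/2·0 = 1/8.
Similarly for Rh via the father's Rh distribution: P(Rh-) = 1/2.
Independent loci: 1/8 × 1/2 = 1/16.

1/16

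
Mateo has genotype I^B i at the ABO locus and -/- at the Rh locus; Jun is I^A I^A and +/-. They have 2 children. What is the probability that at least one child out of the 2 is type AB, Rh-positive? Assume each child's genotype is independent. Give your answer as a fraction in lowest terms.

7/16

ABO cross I^B i × I^A I^A → 1/2 A, 1/2 AB.
Rh cross -/- × +/- → 1/2 Rh+, 1/2 Rh-; so P(type AB, Rh-positive) = 1/2 × 1/2 = 1/4 per child.
P(none) = (3/4)^2 = 9/16; P(at least one) = 1 − 9/16 = 7/16.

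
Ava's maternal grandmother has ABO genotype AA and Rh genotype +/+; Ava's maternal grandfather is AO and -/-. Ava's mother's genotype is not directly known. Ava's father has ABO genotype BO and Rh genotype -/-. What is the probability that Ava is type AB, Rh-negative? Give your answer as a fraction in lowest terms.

Ava's mother's ABO genotype from AA × AO: 1/2 AA, 1/2 AO.
Crossing each possibility with the father BO and summing P(type AB): 1/2·1/2 + 1/2·1/4 = 3/8.
Similarly for Rh via the mother's Rh distribution: P(Rh-) = 1/2.
Independent loci: 3/8 × 1/2 = 3/16.

3/16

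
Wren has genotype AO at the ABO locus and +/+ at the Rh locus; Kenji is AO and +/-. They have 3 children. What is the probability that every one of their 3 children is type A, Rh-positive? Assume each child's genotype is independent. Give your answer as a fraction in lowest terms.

ABO cross AO × AO → 1/4 O, 3/4 A.
Rh cross +/+ × +/- → 1 Rh+; so P(type A, Rh-positive) = 3/4 × 1 = 3/4 per child.
All 3 independent: (3/4)^3 = 27/64.

27/64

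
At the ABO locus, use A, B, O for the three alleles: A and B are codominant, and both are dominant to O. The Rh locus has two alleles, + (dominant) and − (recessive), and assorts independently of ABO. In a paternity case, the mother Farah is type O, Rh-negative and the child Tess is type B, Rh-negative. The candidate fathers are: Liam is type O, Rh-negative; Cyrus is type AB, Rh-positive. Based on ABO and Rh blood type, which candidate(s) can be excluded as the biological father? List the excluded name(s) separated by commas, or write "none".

A candidate is excluded only if no genotype consistent with his phenotype could produce a type B, Rh-negative child with a type O, Rh-negative mother.
Liam (type O, Rh-): no genotype consistent with that phenotype can produce a type-B Rh- child with a type-O mother.

Liam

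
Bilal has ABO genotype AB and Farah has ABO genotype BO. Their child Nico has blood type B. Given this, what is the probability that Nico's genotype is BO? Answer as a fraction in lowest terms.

Cross AB × BO → 1/4 AB, 1/4 AO, 1/4 BB, 1/4 BO.
Type-B genotypes among offspring: BB (1/4), BO (1/4); total 1/2.
P(BO | type B) = (1/4) / (1/2) = 1/2.

1/2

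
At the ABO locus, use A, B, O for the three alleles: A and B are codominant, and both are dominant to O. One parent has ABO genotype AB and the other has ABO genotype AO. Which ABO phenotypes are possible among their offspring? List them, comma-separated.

A, B, AB

Gametes from AB × AO give offspring ABO genotypes AA, AB, AO, BO, i.e. phenotypes A, B, AB.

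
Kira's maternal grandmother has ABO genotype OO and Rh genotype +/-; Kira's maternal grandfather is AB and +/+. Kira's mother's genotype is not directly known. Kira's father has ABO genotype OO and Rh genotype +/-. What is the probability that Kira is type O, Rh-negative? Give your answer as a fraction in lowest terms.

1/16

Kira's mother's ABO genotype from OO × AB: 1/2 AO, 1/2 BO.
Crossing each possibility with the father OO and summing P(type O): 1/2·1/2 + 1/2·1/2 = 1/2.
Similarly for Rh via the mother's Rh distribution: P(Rh-) = 1/8.
Independent loci: 1/2 × 1/8 = 1/16.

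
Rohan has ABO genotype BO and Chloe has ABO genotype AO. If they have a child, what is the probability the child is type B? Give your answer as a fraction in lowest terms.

ABO cross BO × AO → offspring phenotypes: 1/4 O, 1/4 A, 1/4 B, 1/4 AB.
So P(type B) = 1/4.

1/4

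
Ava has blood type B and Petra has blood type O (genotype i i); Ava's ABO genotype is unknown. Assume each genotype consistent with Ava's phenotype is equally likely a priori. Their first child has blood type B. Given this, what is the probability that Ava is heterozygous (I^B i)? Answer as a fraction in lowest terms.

Possible genotypes: Ava ∈ {I^B I^B, I^B i}; Petra ∈ {i i}.
Weight each parental genotype pair by prior × P(type-B child):
  I^B I^B × i i: posterior weight 2/3.
  I^B i × i i: posterior weight 1/3.
Sum the posterior weight over pairs where Ava is I^B i: 1/3.

1/3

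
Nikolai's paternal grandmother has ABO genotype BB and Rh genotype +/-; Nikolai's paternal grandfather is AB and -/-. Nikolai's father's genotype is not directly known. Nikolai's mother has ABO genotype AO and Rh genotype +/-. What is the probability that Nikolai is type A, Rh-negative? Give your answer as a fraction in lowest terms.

3/32

Nikolai's father's ABO genotype from BB × AB: 1/2 AB, 1/2 BB.
Crossing each possibility with the mother AO and summing P(type A): 1/2·1/2 + 1/2·0 = 1/4.
Similarly for Rh via the father's Rh distribution: P(Rh-) = 3/8.
Independent loci: 1/4 × 3/8 = 3/32.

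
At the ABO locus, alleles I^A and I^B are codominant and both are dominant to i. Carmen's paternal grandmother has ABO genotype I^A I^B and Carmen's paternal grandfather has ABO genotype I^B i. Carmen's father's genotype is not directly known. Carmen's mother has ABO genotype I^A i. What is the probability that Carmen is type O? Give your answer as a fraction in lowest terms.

Carmen's father's ABO genotype from I^A I^B × I^B i: 1/4 I^A I^B, 1/4 I^A i, 1/4 I^B I^B, 1/4 I^B i.
Crossing each possibility with the mother I^A i and summing P(type O): 1/4·0 + 1/4·1/4 + 1/4·0 + 1/4·1/4 = 1/8.

1/8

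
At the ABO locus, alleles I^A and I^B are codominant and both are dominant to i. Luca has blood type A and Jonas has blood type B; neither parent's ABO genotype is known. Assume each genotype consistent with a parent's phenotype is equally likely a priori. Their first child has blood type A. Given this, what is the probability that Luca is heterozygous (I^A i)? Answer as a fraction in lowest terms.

Possible genotypes: Luca ∈ {I^A I^A, I^A i}; Jonas ∈ {I^B I^B, I^B i}.
Weight each parental genotype pair by prior × P(type-A child):
  I^A I^A × I^B i: posterior weight 2/3.
  I^A i × I^B i: posterior weight 1/3.
Sum the posterior weight over pairs where Luca is I^A i: 1/3.

1/3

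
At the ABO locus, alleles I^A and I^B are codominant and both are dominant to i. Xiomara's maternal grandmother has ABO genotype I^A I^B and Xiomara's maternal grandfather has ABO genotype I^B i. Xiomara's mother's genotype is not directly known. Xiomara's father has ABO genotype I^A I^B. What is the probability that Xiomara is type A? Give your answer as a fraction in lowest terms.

1/4

Xiomara's mother's ABO genotype from I^A I^B × I^B i: 1/4 I^A I^B, 1/4 I^A i, 1/4 I^B I^B, 1/4 I^B i.
Crossing each possibility with the father I^A I^B and summing P(type A): 1/4·1/4 + 1/4·1/2 + 1/4·0 + 1/4·1/4 = 1/4.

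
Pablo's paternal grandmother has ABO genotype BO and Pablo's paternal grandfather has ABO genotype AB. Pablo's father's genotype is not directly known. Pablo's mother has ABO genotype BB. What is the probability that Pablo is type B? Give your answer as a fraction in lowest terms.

Pablo's father's ABO genotype from BO × AB: 1/4 AB, 1/4 AO, 1/4 BB, 1/4 BO.
Crossing each possibility with the mother BB and summing P(type B): 1/4·1/2 + 1/4·1/2 + 1/4·1 + 1/4·1 = 3/4.

3/4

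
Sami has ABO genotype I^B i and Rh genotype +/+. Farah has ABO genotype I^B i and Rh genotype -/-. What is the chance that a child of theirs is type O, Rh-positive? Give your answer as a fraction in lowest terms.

1/4

ABO cross I^B i × I^B i → offspring phenotypes: 1/4 O, 3/4 B.
Rh cross +/+ × -/- → 1 Rh+.
Independent loci: P(type O, Rh-positive) = 1/4 × 1 = 1/4.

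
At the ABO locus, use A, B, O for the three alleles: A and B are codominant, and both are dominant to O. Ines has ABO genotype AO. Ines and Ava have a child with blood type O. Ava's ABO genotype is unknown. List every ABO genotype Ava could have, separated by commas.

AO, BO, OO

For each candidate genotype of Ava, check whether crossing it with AO can produce every observed child phenotype.
  AA → possible child types {A} ✗
  AB → possible child types {A, B, AB} ✗
  AO → possible child types {O, A} ✓
  BB → possible child types {B, AB} ✗
  BO → possible child types {O, A, B, AB} ✓
  OO → possible child types {O, A} ✓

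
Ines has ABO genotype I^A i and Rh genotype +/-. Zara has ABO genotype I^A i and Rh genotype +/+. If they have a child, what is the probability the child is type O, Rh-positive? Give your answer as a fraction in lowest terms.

1/4

ABO cross I^A i × I^A i → offspring phenotypes: 1/4 O, 3/4 A.
Rh cross +/- × +/+ → 1 Rh+.
Independent loci: P(type O, Rh-positive) = 1/4 × 1 = 1/4.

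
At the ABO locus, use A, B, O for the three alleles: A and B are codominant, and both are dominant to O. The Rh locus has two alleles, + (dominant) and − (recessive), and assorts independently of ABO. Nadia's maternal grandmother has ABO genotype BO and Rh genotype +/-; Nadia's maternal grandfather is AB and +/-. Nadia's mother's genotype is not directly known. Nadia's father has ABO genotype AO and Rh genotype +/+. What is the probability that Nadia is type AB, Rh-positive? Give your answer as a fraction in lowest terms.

1/4

Nadia's mother's ABO genotype from BO × AB: 1/4 AB, 1/4 AO, 1/4 BB, 1/4 BO.
Crossing each possibility with the father AO and summing P(type AB): 1/4·1/4 + 1/4·0 + 1/4·1/2 + 1/4·1/4 = 1/4.
Similarly for Rh via the mother's Rh distribution: P(Rh+) = 1.
Independent loci: 1/4 × 1 = 1/4.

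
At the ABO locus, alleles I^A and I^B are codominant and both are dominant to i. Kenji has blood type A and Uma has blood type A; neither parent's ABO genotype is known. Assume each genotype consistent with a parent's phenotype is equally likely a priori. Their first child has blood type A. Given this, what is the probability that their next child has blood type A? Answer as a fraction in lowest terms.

Possible genotypes: Kenji ∈ {I^A I^A, I^A i}; Uma ∈ {I^A I^A, I^A i}.
Weight each parental genotype pair by prior × P(type-A child):
  I^A I^A × I^A I^A: posterior weight 4/15; P(next child type A) = 1.
  I^A I^A × I^A i: posterior weight 4/15; P(next child type A) = 1.
  I^A i × I^A I^A: posterior weight 4/15; P(next child type A) = 1.
  I^A i × I^A i: posterior weight 1/5; P(next child type A) = 3/4.
Weighted sum = 19/20.

19/20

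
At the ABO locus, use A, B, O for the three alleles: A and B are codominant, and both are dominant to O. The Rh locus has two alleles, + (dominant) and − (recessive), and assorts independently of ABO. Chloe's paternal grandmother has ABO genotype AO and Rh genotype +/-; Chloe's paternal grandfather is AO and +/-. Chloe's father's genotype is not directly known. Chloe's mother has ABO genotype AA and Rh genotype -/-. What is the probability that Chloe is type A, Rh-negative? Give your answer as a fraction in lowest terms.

Chloe's father's ABO genotype from AO × AO: 1/4 AA, 1/2 AO, 1/4 OO.
Crossing each possibility with the mother AA and summing P(type A): 1/4·1 + 1/2·1 + 1/4·1 = 1.
Similarly for Rh via the father's Rh distribution: P(Rh-) = 1/2.
Independent loci: 1 × 1/2 = 1/2.

1/2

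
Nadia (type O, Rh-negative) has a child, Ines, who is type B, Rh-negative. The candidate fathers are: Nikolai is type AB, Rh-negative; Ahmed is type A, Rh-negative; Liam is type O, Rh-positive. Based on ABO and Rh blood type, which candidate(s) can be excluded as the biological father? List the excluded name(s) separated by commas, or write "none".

A candidate is excluded only if no genotype consistent with his phenotype could produce a type B, Rh-negative child with a type O, Rh-negative mother.
Ahmed (type A, Rh-): no genotype consistent with that phenotype can produce a type-B Rh- child with a type-O mother.
Liam (type O, Rh+): no genotype consistent with that phenotype can produce a type-B Rh- child with a type-O mother.

Ahmed, Liam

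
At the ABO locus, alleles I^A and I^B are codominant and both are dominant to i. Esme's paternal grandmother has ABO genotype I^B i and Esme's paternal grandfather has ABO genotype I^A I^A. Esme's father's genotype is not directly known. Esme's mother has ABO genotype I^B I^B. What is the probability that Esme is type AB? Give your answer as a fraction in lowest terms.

Esme's father's ABO genotype from I^B i × I^A I^A: 1/2 I^A I^B, 1/2 I^A i.
Crossing each possibility with the mother I^B I^B and summing P(type AB): 1/2·1/2 + 1/2·1/2 = 1/2.

1/2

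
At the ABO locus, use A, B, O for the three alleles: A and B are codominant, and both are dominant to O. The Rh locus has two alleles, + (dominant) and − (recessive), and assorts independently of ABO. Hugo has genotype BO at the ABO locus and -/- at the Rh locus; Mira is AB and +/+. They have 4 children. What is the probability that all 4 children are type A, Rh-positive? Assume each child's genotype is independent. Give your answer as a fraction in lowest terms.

ABO cross BO × AB → 1/4 A, 1/2 B, 1/4 AB.
Rh cross -/- × +/+ → 1 Rh+; so P(type A, Rh-positive) = 1/4 × 1 = 1/4 per child.
All 4 independent: (1/4)^4 = 1/256.

1/256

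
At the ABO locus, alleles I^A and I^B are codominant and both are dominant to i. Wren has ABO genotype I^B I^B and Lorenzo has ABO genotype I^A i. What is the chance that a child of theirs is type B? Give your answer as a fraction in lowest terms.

ABO cross I^B I^B × I^A i → offspring phenotypes: 1/2 B, 1/2 AB.
So P(type B) = 1/2.

1/2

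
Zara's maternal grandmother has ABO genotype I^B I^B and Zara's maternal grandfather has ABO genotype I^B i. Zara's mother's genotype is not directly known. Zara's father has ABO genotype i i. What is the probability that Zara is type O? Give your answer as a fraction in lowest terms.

1/4

Zara's mother's ABO genotype from I^B I^B × I^B i: 1/2 I^B I^B, 1/2 I^B i.
Crossing each possibility with the father i i and summing P(type O): 1/2·0 + 1/2·1/2 = 1/4.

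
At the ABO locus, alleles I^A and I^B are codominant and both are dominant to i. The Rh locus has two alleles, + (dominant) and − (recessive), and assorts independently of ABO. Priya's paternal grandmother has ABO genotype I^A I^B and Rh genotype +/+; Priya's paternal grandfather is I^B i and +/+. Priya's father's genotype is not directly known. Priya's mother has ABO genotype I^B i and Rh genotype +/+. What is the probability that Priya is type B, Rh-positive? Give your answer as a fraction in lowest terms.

5/8

Priya's father's ABO genotype from I^A I^B × I^B i: 1/4 I^A I^B, 1/4 I^A i, 1/4 I^B I^B, 1/4 I^B i.
Crossing each possibility with the mother I^B i and summing P(type B): 1/4·1/2 + 1/4·1/4 + 1/4·1 + 1/4·3/4 = 5/8.
Similarly for Rh via the father's Rh distribution: P(Rh+) = 1.
Independent loci: 5/8 × 1 = 5/8.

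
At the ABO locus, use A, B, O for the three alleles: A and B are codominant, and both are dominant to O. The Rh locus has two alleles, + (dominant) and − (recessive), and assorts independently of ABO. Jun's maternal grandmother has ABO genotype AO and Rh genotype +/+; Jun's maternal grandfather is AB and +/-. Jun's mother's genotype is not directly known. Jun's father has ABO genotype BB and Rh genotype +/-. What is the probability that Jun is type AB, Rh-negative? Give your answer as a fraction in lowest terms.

Jun's mother's ABO genotype from AO × AB: 1/4 AA, 1/4 AB, 1/4 AO, 1/4 BO.
Crossing each possibility with the father BB and summing P(type AB): 1/4·1 + 1/4·1/2 + 1/4·1/2 + 1/4·0 = 1/2.
Similarly for Rh via the mother's Rh distribution: P(Rh-) = 1/8.
Independent loci: 1/2 × 1/8 = 1/16.

1/16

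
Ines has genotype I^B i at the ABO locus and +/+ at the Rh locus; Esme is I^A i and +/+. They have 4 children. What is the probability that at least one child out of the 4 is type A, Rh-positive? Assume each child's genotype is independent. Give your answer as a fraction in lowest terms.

ABO cross I^B i × I^A i → 1/4 O, 1/4 A, 1/4 B, 1/4 AB.
Rh cross +/+ × +/+ → 1 Rh+; so P(type A, Rh-positive) = 1/4 × 1 = 1/4 per child.
P(none) = (3/4)^4 = 81/256; P(at least one) = 1 − 81/256 = 175/256.

175/256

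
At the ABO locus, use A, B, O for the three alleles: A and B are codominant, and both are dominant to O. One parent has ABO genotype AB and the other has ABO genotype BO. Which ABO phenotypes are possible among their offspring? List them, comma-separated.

Gametes from AB × BO give offspring ABO genotypes AB, AO, BB, BO, i.e. phenotypes A, B, AB.

A, B, AB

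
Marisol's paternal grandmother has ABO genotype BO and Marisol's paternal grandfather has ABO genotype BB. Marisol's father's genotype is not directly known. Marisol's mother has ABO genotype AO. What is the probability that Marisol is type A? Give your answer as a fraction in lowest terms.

Marisol's father's ABO genotype from BO × BB: 1/2 BB, 1/2 BO.
Crossing each possibility with the mother AO and summing P(type A): 1/2·0 + 1/2·1/4 = 1/8.

1/8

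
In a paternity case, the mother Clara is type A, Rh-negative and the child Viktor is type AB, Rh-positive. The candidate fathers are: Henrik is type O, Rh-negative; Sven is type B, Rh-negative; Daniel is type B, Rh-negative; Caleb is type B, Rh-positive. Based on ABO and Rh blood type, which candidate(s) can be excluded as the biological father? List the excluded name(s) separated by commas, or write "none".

A candidate is excluded only if no genotype consistent with his phenotype could produce a type AB, Rh-positive child with a type A, Rh-negative mother.
Henrik (type O, Rh-): no genotype consistent with that phenotype can produce a type-AB Rh+ child with a type-A mother.
Sven (type B, Rh-): no genotype consistent with that phenotype can produce a type-AB Rh+ child with a type-A mother.
Daniel (type B, Rh-): no genotype consistent with that phenotype can produce a type-AB Rh+ child with a type-A mother.

Henrik, Sven, Daniel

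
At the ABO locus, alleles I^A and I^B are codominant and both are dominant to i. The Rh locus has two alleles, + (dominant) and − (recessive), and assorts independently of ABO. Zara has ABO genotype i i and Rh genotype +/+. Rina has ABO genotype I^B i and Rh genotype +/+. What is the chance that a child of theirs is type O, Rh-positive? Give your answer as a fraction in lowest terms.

ABO cross i i × I^B i → offspring phenotypes: 1/2 O, 1/2 B.
Rh cross +/+ × +/+ → 1 Rh+.
Independent loci: P(type O, Rh-positive) = 1/2 × 1 = 1/2.

1/2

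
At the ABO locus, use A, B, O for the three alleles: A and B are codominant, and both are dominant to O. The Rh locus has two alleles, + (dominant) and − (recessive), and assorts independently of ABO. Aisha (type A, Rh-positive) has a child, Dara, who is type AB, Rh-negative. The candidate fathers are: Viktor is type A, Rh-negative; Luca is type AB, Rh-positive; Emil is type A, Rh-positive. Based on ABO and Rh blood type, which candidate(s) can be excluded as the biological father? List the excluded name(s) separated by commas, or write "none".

Viktor, Emil

A candidate is excluded only if no genotype consistent with his phenotype could produce a type AB, Rh-negative child with a type A, Rh-positive mother.
Viktor (type A, Rh-): no genotype consistent with that phenotype can produce a type-AB Rh- child with a type-A mother.
Emil (type A, Rh+): no genotype consistent with that phenotype can produce a type-AB Rh- child with a type-A mother.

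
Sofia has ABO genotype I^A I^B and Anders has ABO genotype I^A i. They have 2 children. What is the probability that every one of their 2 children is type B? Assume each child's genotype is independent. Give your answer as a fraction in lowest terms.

1/16

ABO cross I^A I^B × I^A i → 1/2 A, 1/4 B, 1/4 AB.
So P(type B) = 1/4 per child.
All 2 independent: (1/4)^2 = 1/16.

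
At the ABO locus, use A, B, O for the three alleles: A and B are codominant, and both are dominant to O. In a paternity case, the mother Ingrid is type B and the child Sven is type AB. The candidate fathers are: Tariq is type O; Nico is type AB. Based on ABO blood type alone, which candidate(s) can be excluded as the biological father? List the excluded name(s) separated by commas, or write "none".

Tariq

A candidate is excluded only if no genotype consistent with his phenotype could produce a type AB child with a type B mother.
Tariq (type O): no genotype consistent with that phenotype can produce a type-AB child with a type-B mother.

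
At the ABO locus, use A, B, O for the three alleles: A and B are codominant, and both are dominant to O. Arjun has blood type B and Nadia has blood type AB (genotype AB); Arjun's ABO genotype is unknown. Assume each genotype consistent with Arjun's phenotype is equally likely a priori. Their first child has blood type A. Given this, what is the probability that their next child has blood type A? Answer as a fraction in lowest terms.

1/4

Possible genotypes: Arjun ∈ {BB, BO}; Nadia ∈ {AB}.
Weight each parental genotype pair by prior × P(type-A child):
  BO × AB: posterior weight 1; P(next child type A) = 1/4.
Weighted sum = 1/4.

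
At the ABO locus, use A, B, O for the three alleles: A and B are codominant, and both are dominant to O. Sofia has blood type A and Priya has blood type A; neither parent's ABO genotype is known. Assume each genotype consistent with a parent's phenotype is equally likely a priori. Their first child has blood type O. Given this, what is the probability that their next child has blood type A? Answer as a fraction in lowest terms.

Possible genotypes: Sofia ∈ {AA, AO}; Priya ∈ {AA, AO}.
Weight each parental genotype pair by prior × P(type-O child):
  AO × AO: posterior weight 1; P(next child type A) = 3/4.
Weighted sum = 3/4.

3/4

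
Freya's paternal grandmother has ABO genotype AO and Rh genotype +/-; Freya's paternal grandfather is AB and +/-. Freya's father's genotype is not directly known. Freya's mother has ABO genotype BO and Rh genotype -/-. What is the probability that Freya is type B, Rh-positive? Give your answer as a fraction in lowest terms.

3/16

Freya's father's ABO genotype from AO × AB: 1/4 AA, 1/4 AB, 1/4 AO, 1/4 BO.
Crossing each possibility with the mother BO and summing P(type B): 1/4·0 + 1/4·1/2 + 1/4·1/4 + 1/4·3/4 = 3/8.
Similarly for Rh via the father's Rh distribution: P(Rh+) = 1/2.
Independent loci: 3/8 × 1/2 = 3/16.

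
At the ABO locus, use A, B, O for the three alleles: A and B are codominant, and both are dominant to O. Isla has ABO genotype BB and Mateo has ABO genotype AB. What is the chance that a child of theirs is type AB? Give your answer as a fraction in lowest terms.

ABO cross BB × AB → offspring phenotypes: 1/2 B, 1/2 AB.
So P(type AB) = 1/2.

1/2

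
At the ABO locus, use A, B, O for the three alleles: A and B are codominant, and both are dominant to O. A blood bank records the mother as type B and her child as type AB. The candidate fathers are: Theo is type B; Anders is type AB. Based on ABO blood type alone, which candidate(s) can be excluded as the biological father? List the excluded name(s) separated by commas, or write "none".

A candidate is excluded only if no genotype consistent with his phenotype could produce a type AB child with a type B mother.
Theo (type B): no genotype consistent with that phenotype can produce a type-AB child with a type-B mother.

Theo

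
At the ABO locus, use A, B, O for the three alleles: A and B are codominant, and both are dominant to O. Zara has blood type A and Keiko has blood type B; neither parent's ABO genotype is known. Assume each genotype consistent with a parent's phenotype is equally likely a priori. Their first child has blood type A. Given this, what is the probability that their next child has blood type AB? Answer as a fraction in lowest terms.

5/12

Possible genotypes: Zara ∈ {AA, AO}; Keiko ∈ {BB, BO}.
Weight each parental genotype pair by prior × P(type-A child):
  AA × BO: posterior weight 2/3; P(next child type AB) = 1/2.
  AO × BO: posterior weight 1/3; P(next child type AB) = 1/4.
Weighted sum = 5/12.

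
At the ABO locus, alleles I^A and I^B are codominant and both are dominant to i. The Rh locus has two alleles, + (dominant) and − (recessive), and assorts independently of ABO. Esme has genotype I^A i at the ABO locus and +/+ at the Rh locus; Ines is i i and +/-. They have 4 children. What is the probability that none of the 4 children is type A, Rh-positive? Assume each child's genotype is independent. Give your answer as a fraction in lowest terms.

1/16

ABO cross I^A i × i i → 1/2 O, 1/2 A.
Rh cross +/+ × +/- → 1 Rh+; so P(type A, Rh-positive) = 1/2 × 1 = 1/2 per child.
P(not type A, Rh-positive) = 1/2 for one child; (1/2)^4 = 1/16.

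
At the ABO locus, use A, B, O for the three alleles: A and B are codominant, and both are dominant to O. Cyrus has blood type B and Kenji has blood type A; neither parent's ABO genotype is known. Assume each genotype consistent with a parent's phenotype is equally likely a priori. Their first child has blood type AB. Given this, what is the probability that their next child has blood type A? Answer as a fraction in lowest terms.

5/36

Possible genotypes: Cyrus ∈ {BB, BO}; Kenji ∈ {AA, AO}.
Weight each parental genotype pair by prior × P(type-AB child):
  BB × AA: posterior weight 4/9; P(next child type A) = 0.
  BB × AO: posterior weight 2/9; P(next child type A) = 0.
  BO × AA: posterior weight 2/9; P(next child type A) = 1/2.
  BO × AO: posterior weight 1/9; P(next child type A) = 1/4.
Weighted sum = 5/36.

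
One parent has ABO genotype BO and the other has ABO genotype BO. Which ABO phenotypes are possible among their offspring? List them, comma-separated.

Gametes from BO × BO give offspring ABO genotypes BB, BO, OO, i.e. phenotypes O, B.

O, B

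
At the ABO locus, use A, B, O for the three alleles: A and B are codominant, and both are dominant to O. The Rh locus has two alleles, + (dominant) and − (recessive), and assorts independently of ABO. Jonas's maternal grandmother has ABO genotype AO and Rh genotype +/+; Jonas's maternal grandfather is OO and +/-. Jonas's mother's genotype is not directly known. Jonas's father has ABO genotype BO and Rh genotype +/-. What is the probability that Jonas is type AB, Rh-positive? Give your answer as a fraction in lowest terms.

Jonas's mother's ABO genotype from AO × OO: 1/2 AO, 1/2 OO.
Crossing each possibility with the father BO and summing P(type AB): 1/2·1/4 + 1/2·0 = 1/8.
Similarly for Rh via the mother's Rh distribution: P(Rh+) = 7/8.
Independent loci: 1/8 × 7/8 = 7/64.

7/64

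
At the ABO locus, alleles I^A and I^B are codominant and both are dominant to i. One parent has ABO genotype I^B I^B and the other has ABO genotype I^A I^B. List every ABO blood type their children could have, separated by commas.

Gametes from I^B I^B × I^A I^B give offspring ABO genotypes I^A I^B, I^B I^B, i.e. phenotypes B, AB.

B, AB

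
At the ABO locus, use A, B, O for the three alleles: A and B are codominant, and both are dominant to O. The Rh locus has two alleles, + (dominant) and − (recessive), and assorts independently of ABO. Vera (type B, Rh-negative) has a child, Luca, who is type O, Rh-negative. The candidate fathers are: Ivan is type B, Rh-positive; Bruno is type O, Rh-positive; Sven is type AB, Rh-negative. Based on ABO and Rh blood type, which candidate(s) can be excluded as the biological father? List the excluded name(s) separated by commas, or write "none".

Sven

A candidate is excluded only if no genotype consistent with his phenotype could produce a type O, Rh-negative child with a type B, Rh-negative mother.
Sven (type AB, Rh-): no genotype consistent with that phenotype can produce a type-O Rh- child with a type-B mother.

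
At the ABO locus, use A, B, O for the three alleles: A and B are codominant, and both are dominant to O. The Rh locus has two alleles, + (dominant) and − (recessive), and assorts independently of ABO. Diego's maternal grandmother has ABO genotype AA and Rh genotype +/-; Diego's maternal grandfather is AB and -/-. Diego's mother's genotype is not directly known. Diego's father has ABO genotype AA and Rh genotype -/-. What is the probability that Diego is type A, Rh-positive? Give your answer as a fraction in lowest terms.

Diego's mother's ABO genotype from AA × AB: 1/2 AA, 1/2 AB.
Crossing each possibility with the father AA and summing P(type A): 1/2·1 + 1/2·1/2 = 3/4.
Similarly for Rh via the mother's Rh distribution: P(Rh+) = 1/4.
Independent loci: 3/4 × 1/4 = 3/16.

3/16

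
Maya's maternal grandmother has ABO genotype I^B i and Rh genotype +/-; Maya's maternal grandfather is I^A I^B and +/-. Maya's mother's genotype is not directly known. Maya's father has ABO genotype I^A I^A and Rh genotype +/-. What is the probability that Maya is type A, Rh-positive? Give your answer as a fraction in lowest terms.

Maya's mother's ABO genotype from I^B i × I^A I^B: 1/4 I^A I^B, 1/4 I^A i, 1/4 I^B I^B, 1/4 I^B i.
Crossing each possibility with the father I^A I^A and summing P(type A): 1/4·1/2 + 1/4·1 + 1/4·0 + 1/4·1/2 = 1/2.
Similarly for Rh via the mother's Rh distribution: P(Rh+) = 3/4.
Independent loci: 1/2 × 3/4 = 3/8.

3/8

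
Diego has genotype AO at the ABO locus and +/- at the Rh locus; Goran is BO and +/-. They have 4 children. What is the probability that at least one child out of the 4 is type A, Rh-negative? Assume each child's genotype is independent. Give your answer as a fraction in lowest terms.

14911/65536

ABO cross AO × BO → 1/4 O, 1/4 A, 1/4 B, 1/4 AB.
Rh cross +/- × +/- → 3/4 Rh+, 1/4 Rh-; so P(type A, Rh-negative) = 1/4 × 1/4 = 1/16 per child.
P(none) = (15/16)^4 = 50625/65536; P(at least one) = 1 − 50625/65536 = 14911/65536.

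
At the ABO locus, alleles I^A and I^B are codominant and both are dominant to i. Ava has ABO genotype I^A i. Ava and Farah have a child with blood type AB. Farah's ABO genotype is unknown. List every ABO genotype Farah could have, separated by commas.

For each candidate genotype of Farah, check whether crossing it with I^A i can produce every observed child phenotype.
  I^A I^A → possible child types {A} ✗
  I^A I^B → possible child types {A, B, AB} ✓
  I^A i → possible child types {O, A} ✗
  I^B I^B → possible child types {B, AB} ✓
  I^B i → possible child types {O, A, B, AB} ✓
  i i → possible child types {O, A} ✗

I^A I^B, I^B I^B, I^B i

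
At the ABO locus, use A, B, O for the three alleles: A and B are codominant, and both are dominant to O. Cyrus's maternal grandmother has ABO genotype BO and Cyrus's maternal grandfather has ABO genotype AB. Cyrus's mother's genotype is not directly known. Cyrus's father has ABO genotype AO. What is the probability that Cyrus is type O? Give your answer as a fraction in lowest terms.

1/8

Cyrus's mother's ABO genotype from BO × AB: 1/4 AB, 1/4 AO, 1/4 BB, 1/4 BO.
Crossing each possibility with the father AO and summing P(type O): 1/4·0 + 1/4·1/4 + 1/4·0 + 1/4·1/4 = 1/8.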